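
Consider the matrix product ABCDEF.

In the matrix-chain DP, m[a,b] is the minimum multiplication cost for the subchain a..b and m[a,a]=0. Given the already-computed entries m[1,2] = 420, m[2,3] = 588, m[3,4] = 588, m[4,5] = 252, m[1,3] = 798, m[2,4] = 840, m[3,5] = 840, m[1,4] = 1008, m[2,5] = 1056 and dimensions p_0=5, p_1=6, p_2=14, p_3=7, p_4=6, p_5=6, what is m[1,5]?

1188

m[1,5] = min over k∈[1,4] of m[1,k]+m[k+1,5]+p_{0}·p_k·p_{5}.
k=1: 0 + 1056 + 5·6·6 = 1236; k=2: 420 + 840 + 5·14·6 = 1680; k=3: 798 + 252 + 5·7·6 = 1260; k=4: 1008 + 0 + 5·6·6 = 1188.
Minimum: 1188 at k=4.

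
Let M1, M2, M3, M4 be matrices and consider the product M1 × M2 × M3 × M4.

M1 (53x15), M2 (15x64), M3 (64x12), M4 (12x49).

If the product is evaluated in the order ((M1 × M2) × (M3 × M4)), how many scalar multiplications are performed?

254720

(M1 × M2): 53×15 by 15×64 → 53×64, cost 53·15·64 = 50880
(M3 × M4): 64×12 by 12×49 → 64×49, cost 64·12·49 = 37632
((M1 × M2) × (M3 × M4)): 53×64 by 64×49 → 53×49, cost 53·64·49 = 166208; cumulative 254720
Total: 254720 scalar multiplications.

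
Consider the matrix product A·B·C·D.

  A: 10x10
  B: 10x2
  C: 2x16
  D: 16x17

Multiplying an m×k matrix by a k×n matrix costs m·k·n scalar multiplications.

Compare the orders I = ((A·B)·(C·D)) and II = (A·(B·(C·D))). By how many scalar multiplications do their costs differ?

1500

Order I = ((A·B)·(C·D)): (A·B): 10×10 by 10×2 → 10×2, cost 10·10·2 = 200; (C·D): 2×16 by 16×17 → 2×17, cost 2·16·17 = 544; ((A·B)·(C·D)): 10×2 by 2×17 → 10×17, cost 10·2·17 = 340; cumulative 1084. Total 1084.
Order II = (A·(B·(C·D))): (C·D): 2×16 by 16×17 → 2×17, cost 2·16·17 = 544; (B·(C·D)): 10×2 by 2×17 → 10×17, cost 10·2·17 = 340; cumulative 884; (A·(B·(C·D))): 10×10 by 10×17 → 10×17, cost 10·10·17 = 1700; cumulative 2584. Total 2584.
Difference: |1084 − 2584| = 1500.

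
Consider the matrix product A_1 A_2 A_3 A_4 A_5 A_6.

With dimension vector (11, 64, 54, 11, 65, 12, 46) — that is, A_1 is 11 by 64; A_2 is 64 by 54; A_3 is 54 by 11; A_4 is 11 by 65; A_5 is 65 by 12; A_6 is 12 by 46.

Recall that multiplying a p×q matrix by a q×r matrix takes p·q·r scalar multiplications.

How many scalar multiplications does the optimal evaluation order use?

60654

Adjacent pairs: A_1A_2 = 11·64·54 = 38016; A_2A_3 = 64·54·11 = 38016; A_3A_4 = 54·11·65 = 38610; A_4A_5 = 11·65·12 = 8580; A_5A_6 = 65·12·46 = 35880.
Length 3: A_1..A_3: k=1: 0+38016+11·64·11=45760; k=2: 38016+0+11·54·11=44550 → min 44550 | A_2..A_4: k=2: 0+38610+64·54·65=263250; k=3: 38016+0+64·11·65=83776 → min 83776 | A_3..A_5: k=3: 0+8580+54·11·12=15708; k=4: 38610+0+54·65·12=80730 → min 15708 | A_4..A_6: k=4: 0+35880+11·65·46=68770; k=5: 8580+0+11·12·46=14652 → min 14652.
Length 4: A_1..A_4: k=1: 0+83776+11·64·65=129536; k=2: 38016+38610+11·54·65=115236; k=3: 44550+0+11·11·65=52415 → min 52415 | A_2..A_5: k=2: 0+15708+64·54·12=57180; k=3: 38016+8580+64·11·12=55044; k=4: 83776+0+64·65·12=133696 → min 55044 | A_3..A_6: k=3: 0+14652+54·11·46=41976; k=4: 38610+35880+54·65·46=235950; k=5: 15708+0+54·12·46=45516 → min 41976.
Length 5: A_1..A_5: k=1: 0+55044+11·64·12=63492; k=2: 38016+15708+11·54·12=60852; k=3: 44550+8580+11·11·12=54582; k=4: 52415+0+11·65·12=60995 → min 54582 | A_2..A_6: k=2: 0+41976+64·54·46=200952; k=3: 38016+14652+64·11·46=85052; k=4: 83776+35880+64·65·46=311016; k=5: 55044+0+64·12·46=90372 → min 85052.
Length 6: A_1..A_6: k=1: 0+85052+11·64·46=117436; k=2: 38016+41976+11·54·46=107316; k=3: 44550+14652+11·11·46=64768; k=4: 52415+35880+11·65·46=121185; k=5: 54582+0+11·12·46=60654 → min 60654.
Optimal order: ((((A_1 A_2) A_3) (A_4 A_5)) A_6) with cost 60654.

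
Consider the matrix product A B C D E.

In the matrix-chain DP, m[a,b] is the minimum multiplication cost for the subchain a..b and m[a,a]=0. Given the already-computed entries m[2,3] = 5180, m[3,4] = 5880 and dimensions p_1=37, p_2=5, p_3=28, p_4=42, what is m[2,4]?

13650

m[2,4] = min over k∈[2,3] of m[2,k]+m[k+1,4]+p_{1}·p_k·p_{4}.
k=2: 0 + 5880 + 37·5·42 = 13650; k=3: 5180 + 0 + 37·28·42 = 48692.
Minimum: 13650 at k=2.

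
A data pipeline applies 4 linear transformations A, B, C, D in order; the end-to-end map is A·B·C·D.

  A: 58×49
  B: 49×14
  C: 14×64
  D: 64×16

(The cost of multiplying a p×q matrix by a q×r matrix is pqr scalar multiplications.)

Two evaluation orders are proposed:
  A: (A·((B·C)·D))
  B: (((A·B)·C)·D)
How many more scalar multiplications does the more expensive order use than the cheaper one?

Order A = (A·((B·C)·D)): (B·C): 49×14 by 14×64 → 49×64, cost 49·14·64 = 43904; ((B·C)·D): 49×64 by 64×16 → 49×16, cost 49·64·16 = 50176; cumulative 94080; (A·((B·C)·D)): 58×49 by 49×16 → 58×16, cost 58·49·16 = 45472; cumulative 139552. Total 139552.
Order B = (((A·B)·C)·D): (A·B): 58×49 by 49×14 → 58×14, cost 58·49·14 = 39788; ((A·B)·C): 58×14 by 14×64 → 58×64, cost 58·14·64 = 51968; cumulative 91756; (((A·B)·C)·D): 58×64 by 64×16 → 58×16, cost 58·64·16 = 59392; cumulative 151148. Total 151148.
Difference: |139552 − 151148| = 11596.

11596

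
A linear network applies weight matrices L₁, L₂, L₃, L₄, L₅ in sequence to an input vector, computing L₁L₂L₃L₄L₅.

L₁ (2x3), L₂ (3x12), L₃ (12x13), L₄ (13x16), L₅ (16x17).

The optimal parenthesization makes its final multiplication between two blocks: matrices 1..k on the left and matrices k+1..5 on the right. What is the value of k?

4

Adjacent pairs: L₁L₂ = 2·3·12 = 72; L₂L₃ = 3·12·13 = 468; L₃L₄ = 12·13·16 = 2496; L₄L₅ = 13·16·17 = 3536.
Length 3: L₁..L₃: k=1: 0+468+2·3·13=546; k=2: 72+0+2·12·13=384 → min 384 | L₂..L₄: k=2: 0+2496+3·12·16=3072; k=3: 468+0+3·13·16=1092 → min 1092 | L₃..L₅: k=3: 0+3536+12·13·17=6188; k=4: 2496+0+12·16·17=5760 → min 5760.
Length 4: L₁..L₄: k=1: 0+1092+2·3·16=1188; k=2: 72+2496+2·12·16=2952; k=3: 384+0+2·13·16=800 → min 800 | L₂..L₅: k=2: 0+5760+3·12·17=6372; k=3: 468+3536+3·13·17=4667; k=4: 1092+0+3·16·17=1908 → min 1908.
Top-level splits: k=1: (L₁..L₁)·(L₂..L₅) → 0+1908+2·3·17 = 2010; k=2: (L₁..L₂)·(L₃..L₅) → 72+5760+2·12·17 = 6240; k=3: (L₁..L₃)·(L₄..L₅) → 384+3536+2·13·17 = 4362; k=4: (L₁..L₄)·(L₅..L₅) → 800+0+2·16·17 = 1344.
Best split is after L₄, i.e. k = 4.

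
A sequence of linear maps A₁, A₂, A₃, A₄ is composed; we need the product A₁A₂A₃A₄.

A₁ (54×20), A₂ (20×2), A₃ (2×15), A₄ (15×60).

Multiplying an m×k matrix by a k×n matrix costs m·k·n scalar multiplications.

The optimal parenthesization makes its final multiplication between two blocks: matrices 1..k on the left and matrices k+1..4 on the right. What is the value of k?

2

Adjacent pairs: A₁A₂ = 54·20·2 = 2160; A₂A₃ = 20·2·15 = 600; A₃A₄ = 2·15·60 = 1800.
Length 3: A₁..A₃: k=1: 0+600+54·20·15=16800; k=2: 2160+0+54·2·15=3780 → min 3780 | A₂..A₄: k=2: 0+1800+20·2·60=4200; k=3: 600+0+20·15·60=18600 → min 4200.
Top-level splits: k=1: (A₁..A₁)·(A₂..A₄) → 0+4200+54·20·60 = 69000; k=2: (A₁..A₂)·(A₃..A₄) → 2160+1800+54·2·60 = 10440; k=3: (A₁..A₃)·(A₄..A₄) → 3780+0+54·15·60 = 52380.
Best split is after A₂, i.e. k = 2.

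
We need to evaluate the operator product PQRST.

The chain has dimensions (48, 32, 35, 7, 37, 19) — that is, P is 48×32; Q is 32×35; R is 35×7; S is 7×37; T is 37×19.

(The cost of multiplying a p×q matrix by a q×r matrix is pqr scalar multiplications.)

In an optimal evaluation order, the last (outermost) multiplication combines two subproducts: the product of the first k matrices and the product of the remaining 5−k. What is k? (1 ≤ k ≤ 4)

Adjacent pairs: PQ = 48·32·35 = 53760; QR = 32·35·7 = 7840; RS = 35·7·37 = 9065; ST = 7·37·19 = 4921.
Length 3: P..R: k=1: 0+7840+48·32·7=18592; k=2: 53760+0+48·35·7=65520 → min 18592 | Q..S: k=2: 0+9065+32·35·37=50505; k=3: 7840+0+32·7·37=16128 → min 16128 | R..T: k=3: 0+4921+35·7·19=9576; k=4: 9065+0+35·37·19=33670 → min 9576.
Length 4: P..S: k=1: 0+16128+48·32·37=72960; k=2: 53760+9065+48·35·37=124985; k=3: 18592+0+48·7·37=31024 → min 31024 | Q..T: k=2: 0+9576+32·35·19=30856; k=3: 7840+4921+32·7·19=17017; k=4: 16128+0+32·37·19=38624 → min 17017.
Top-level splits: k=1: (P..P)·(Q..T) → 0+17017+48·32·19 = 46201; k=2: (P..Q)·(R..T) → 53760+9576+48·35·19 = 95256; k=3: (P..R)·(S..T) → 18592+4921+48·7·19 = 29897; k=4: (P..S)·(T..T) → 31024+0+48·37·19 = 64768.
Best split is after R, i.e. k = 3.

3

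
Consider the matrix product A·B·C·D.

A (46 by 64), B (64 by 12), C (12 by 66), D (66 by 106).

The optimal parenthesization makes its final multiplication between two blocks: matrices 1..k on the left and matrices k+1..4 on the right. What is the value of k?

Adjacent pairs: AB = 46·64·12 = 35328; BC = 64·12·66 = 50688; CD = 12·66·106 = 83952.
Length 3: A..C: k=1: 0+50688+46·64·66=244992; k=2: 35328+0+46·12·66=71760 → min 71760 | B..D: k=2: 0+83952+64·12·106=165360; k=3: 50688+0+64·66·106=498432 → min 165360.
Top-level splits: k=1: (A..A)·(B..D) → 0+165360+46·64·106 = 477424; k=2: (A..B)·(C..D) → 35328+83952+46·12·106 = 177792; k=3: (A..C)·(D..D) → 71760+0+46·66·106 = 393576.
Best split is after B, i.e. k = 2.

2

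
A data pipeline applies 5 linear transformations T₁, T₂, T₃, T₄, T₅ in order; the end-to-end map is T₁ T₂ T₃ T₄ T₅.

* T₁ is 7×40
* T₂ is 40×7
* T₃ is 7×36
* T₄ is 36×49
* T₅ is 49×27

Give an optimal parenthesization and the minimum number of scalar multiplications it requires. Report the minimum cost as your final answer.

24892

Adjacent pairs: T₁T₂ = 7·40·7 = 1960; T₂T₃ = 40·7·36 = 10080; T₃T₄ = 7·36·49 = 12348; T₄T₅ = 36·49·27 = 47628.
Length 3: T₁..T₃: k=1: 0+10080+7·40·36=20160; k=2: 1960+0+7·7·36=3724 → min 3724 | T₂..T₄: k=2: 0+12348+40·7·49=26068; k=3: 10080+0+40·36·49=80640 → min 26068 | T₃..T₅: k=3: 0+47628+7·36·27=54432; k=4: 12348+0+7·49·27=21609 → min 21609.
Length 4: T₁..T₄: k=1: 0+26068+7·40·49=39788; k=2: 1960+12348+7·7·49=16709; k=3: 3724+0+7·36·49=16072 → min 16072 | T₂..T₅: k=2: 0+21609+40·7·27=29169; k=3: 10080+47628+40·36·27=96588; k=4: 26068+0+40·49·27=78988 → min 29169.
Length 5: T₁..T₅: k=1: 0+29169+7·40·27=36729; k=2: 1960+21609+7·7·27=24892; k=3: 3724+47628+7·36·27=58156; k=4: 16072+0+7·49·27=25333 → min 24892.
Optimal parenthesization: ((T₁ T₂) ((T₃ T₄) T₅)) with cost 24892.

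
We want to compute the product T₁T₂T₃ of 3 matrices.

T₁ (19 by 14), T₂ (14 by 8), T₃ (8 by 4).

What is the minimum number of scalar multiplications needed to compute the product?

Order (T₁(T₂T₃)): (T₂T₃): 14×8 by 8×4 → 14×4, cost 14·8·4 = 448; (T₁(T₂T₃)): 19×14 by 14×4 → 19×4, cost 19·14·4 = 1064; cumulative 1512. Total 1512.
Order ((T₁T₂)T₃): (T₁T₂): 19×14 by 14×8 → 19×8, cost 19·14·8 = 2128; ((T₁T₂)T₃): 19×8 by 8×4 → 19×4, cost 19·8·4 = 608; cumulative 2736. Total 2736.
Minimum: 1512.

1512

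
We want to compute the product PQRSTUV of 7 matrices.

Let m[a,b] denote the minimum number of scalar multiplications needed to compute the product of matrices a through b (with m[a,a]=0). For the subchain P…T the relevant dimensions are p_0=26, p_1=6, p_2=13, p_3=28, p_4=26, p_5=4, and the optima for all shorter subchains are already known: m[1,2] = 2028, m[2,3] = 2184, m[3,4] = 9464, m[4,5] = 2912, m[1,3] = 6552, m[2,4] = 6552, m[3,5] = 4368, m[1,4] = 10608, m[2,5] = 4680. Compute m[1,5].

m[1,5] = min over k∈[1,4] of m[1,k]+m[k+1,5]+p_{0}·p_k·p_{5}.
k=1: 0 + 4680 + 26·6·4 = 5304; k=2: 2028 + 4368 + 26·13·4 = 7748; k=3: 6552 + 2912 + 26·28·4 = 12376; k=4: 10608 + 0 + 26·26·4 = 13312.
Minimum: 5304 at k=1.

5304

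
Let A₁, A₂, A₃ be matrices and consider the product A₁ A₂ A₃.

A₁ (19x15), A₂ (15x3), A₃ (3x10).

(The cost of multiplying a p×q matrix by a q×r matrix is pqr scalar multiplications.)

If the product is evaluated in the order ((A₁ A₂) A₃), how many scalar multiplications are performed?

(A₁ A₂): 19×15 by 15×3 → 19×3, cost 19·15·3 = 855
((A₁ A₂) A₃): 19×3 by 3×10 → 19×10, cost 19·3·10 = 570; cumulative 1425
Total: 1425 scalar multiplications.

1425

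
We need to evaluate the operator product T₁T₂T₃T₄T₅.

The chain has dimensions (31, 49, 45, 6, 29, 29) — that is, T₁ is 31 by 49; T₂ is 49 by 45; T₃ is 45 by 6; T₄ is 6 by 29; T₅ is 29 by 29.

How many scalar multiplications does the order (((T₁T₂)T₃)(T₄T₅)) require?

87165

(T₁T₂): 31×49 by 49×45 → 31×45, cost 31·49·45 = 68355
((T₁T₂)T₃): 31×45 by 45×6 → 31×6, cost 31·45·6 = 8370; cumulative 76725
(T₄T₅): 6×29 by 29×29 → 6×29, cost 6·29·29 = 5046
(((T₁T₂)T₃)(T₄T₅)): 31×6 by 6×29 → 31×29, cost 31·6·29 = 5394; cumulative 87165
Total: 87165 scalar multiplications.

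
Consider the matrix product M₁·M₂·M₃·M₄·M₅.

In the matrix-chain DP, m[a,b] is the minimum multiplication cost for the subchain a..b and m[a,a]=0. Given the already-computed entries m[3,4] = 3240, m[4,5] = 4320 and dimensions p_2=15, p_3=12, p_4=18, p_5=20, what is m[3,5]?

7920

m[3,5] = min over k∈[3,4] of m[3,k]+m[k+1,5]+p_{2}·p_k·p_{5}.
k=3: 0 + 4320 + 15·12·20 = 7920; k=4: 3240 + 0 + 15·18·20 = 8640.
Minimum: 7920 at k=3.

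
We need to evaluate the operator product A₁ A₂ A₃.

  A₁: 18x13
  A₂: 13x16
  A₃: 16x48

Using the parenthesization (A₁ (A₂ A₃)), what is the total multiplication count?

(A₂ A₃): 13×16 by 16×48 → 13×48, cost 13·16·48 = 9984
(A₁ (A₂ A₃)): 18×13 by 13×48 → 18×48, cost 18·13·48 = 11232; cumulative 21216
Total: 21216 scalar multiplications.

21216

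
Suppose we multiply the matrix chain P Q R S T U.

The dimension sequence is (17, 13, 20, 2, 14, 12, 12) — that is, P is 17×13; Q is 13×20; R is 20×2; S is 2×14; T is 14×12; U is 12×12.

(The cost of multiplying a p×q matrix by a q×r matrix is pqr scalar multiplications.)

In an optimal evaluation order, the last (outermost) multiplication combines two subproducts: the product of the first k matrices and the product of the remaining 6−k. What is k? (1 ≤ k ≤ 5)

Adjacent pairs: PQ = 17·13·20 = 4420; QR = 13·20·2 = 520; RS = 20·2·14 = 560; ST = 2·14·12 = 336; TU = 14·12·12 = 2016.
Length 3: P..R: k=1: 0+520+17·13·2=962; k=2: 4420+0+17·20·2=5100 → min 962 | Q..S: k=2: 0+560+13·20·14=4200; k=3: 520+0+13·2·14=884 → min 884 | R..T: k=3: 0+336+20·2·12=816; k=4: 560+0+20·14·12=3920 → min 816 | S..U: k=4: 0+2016+2·14·12=2352; k=5: 336+0+2·12·12=624 → min 624.
Length 4: P..S: k=1: 0+884+17·13·14=3978; k=2: 4420+560+17·20·14=9740; k=3: 962+0+17·2·14=1438 → min 1438 | Q..T: k=2: 0+816+13·20·12=3936; k=3: 520+336+13·2·12=1168; k=4: 884+0+13·14·12=3068 → min 1168 | R..U: k=3: 0+624+20·2·12=1104; k=4: 560+2016+20·14·12=5936; k=5: 816+0+20·12·12=3696 → min 1104.
Length 5: P..T: k=1: 0+1168+17·13·12=3820; k=2: 4420+816+17·20·12=9316; k=3: 962+336+17·2·12=1706; k=4: 1438+0+17·14·12=4294 → min 1706 | Q..U: k=2: 0+1104+13·20·12=4224; k=3: 520+624+13·2·12=1456; k=4: 884+2016+13·14·12=5084; k=5: 1168+0+13·12·12=3040 → min 1456.
Top-level splits: k=1: (P..P)·(Q..U) → 0+1456+17·13·12 = 4108; k=2: (P..Q)·(R..U) → 4420+1104+17·20·12 = 9604; k=3: (P..R)·(S..U) → 962+624+17·2·12 = 1994; k=4: (P..S)·(T..U) → 1438+2016+17·14·12 = 6310; k=5: (P..T)·(U..U) → 1706+0+17·12·12 = 4154.
Best split is after R, i.e. k = 3.

3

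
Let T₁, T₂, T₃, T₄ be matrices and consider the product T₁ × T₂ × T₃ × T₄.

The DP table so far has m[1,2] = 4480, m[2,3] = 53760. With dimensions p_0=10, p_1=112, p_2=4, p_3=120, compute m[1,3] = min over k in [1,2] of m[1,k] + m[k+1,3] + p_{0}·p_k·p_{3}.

9280

m[1,3] = min over k∈[1,2] of m[1,k]+m[k+1,3]+p_{0}·p_k·p_{3}.
k=1: 0 + 53760 + 10·112·120 = 188160; k=2: 4480 + 0 + 10·4·120 = 9280.
Minimum: 9280 at k=2.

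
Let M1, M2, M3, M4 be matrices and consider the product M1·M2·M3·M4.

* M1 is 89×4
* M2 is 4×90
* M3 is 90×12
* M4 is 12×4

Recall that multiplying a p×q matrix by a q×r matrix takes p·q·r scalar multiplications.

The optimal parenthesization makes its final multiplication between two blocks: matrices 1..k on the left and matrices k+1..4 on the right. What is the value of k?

1

Adjacent pairs: M1M2 = 89·4·90 = 32040; M2M3 = 4·90·12 = 4320; M3M4 = 90·12·4 = 4320.
Length 3: M1..M3: k=1: 0+4320+89·4·12=8592; k=2: 32040+0+89·90·12=128160 → min 8592 | M2..M4: k=2: 0+4320+4·90·4=5760; k=3: 4320+0+4·12·4=4512 → min 4512.
Top-level splits: k=1: (M1..M1)·(M2..M4) → 0+4512+89·4·4 = 5936; k=2: (M1..M2)·(M3..M4) → 32040+4320+89·90·4 = 68400; k=3: (M1..M3)·(M4..M4) → 8592+0+89·12·4 = 12864.
Best split is after M1, i.e. k = 1.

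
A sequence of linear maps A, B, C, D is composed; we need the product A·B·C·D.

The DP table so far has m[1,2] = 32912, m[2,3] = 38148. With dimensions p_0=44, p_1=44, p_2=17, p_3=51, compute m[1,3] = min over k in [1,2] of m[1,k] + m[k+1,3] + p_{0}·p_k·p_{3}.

m[1,3] = min over k∈[1,2] of m[1,k]+m[k+1,3]+p_{0}·p_k·p_{3}.
k=1: 0 + 38148 + 44·44·51 = 136884; k=2: 32912 + 0 + 44·17·51 = 71060.
Minimum: 71060 at k=2.

71060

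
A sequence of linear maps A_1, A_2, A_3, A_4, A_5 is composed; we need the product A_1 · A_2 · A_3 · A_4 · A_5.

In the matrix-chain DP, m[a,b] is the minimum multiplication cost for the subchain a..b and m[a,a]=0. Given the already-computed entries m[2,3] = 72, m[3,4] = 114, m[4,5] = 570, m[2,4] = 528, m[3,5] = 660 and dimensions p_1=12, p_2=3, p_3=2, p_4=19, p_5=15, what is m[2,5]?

1002

m[2,5] = min over k∈[2,4] of m[2,k]+m[k+1,5]+p_{1}·p_k·p_{5}.
k=2: 0 + 660 + 12·3·15 = 1200; k=3: 72 + 570 + 12·2·15 = 1002; k=4: 528 + 0 + 12·19·15 = 3948.
Minimum: 1002 at k=3.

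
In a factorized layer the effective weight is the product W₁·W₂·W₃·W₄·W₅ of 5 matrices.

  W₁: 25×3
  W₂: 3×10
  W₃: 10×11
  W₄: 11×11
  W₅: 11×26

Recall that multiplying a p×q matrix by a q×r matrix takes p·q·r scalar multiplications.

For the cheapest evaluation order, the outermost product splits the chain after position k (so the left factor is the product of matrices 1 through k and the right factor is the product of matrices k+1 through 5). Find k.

Adjacent pairs: W₁W₂ = 25·3·10 = 750; W₂W₃ = 3·10·11 = 330; W₃W₄ = 10·11·11 = 1210; W₄W₅ = 11·11·26 = 3146.
Length 3: W₁..W₃: k=1: 0+330+25·3·11=1155; k=2: 750+0+25·10·11=3500 → min 1155 | W₂..W₄: k=2: 0+1210+3·10·11=1540; k=3: 330+0+3·11·11=693 → min 693 | W₃..W₅: k=3: 0+3146+10·11·26=6006; k=4: 1210+0+10·11·26=4070 → min 4070.
Length 4: W₁..W₄: k=1: 0+693+25·3·11=1518; k=2: 750+1210+25·10·11=4710; k=3: 1155+0+25·11·11=4180 → min 1518 | W₂..W₅: k=2: 0+4070+3·10·26=4850; k=3: 330+3146+3·11·26=4334; k=4: 693+0+3·11·26=1551 → min 1551.
Top-level splits: k=1: (W₁..W₁)·(W₂..W₅) → 0+1551+25·3·26 = 3501; k=2: (W₁..W₂)·(W₃..W₅) → 750+4070+25·10·26 = 11320; k=3: (W₁..W₃)·(W₄..W₅) → 1155+3146+25·11·26 = 11451; k=4: (W₁..W₄)·(W₅..W₅) → 1518+0+25·11·26 = 8668.
Best split is after W₁, i.e. k = 1.

1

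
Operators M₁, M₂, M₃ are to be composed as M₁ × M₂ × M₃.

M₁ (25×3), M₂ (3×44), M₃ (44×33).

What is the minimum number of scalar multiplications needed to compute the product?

Order (M₁ × (M₂ × M₃)): (M₂ × M₃): 3×44 by 44×33 → 3×33, cost 3·44·33 = 4356; (M₁ × (M₂ × M₃)): 25×3 by 3×33 → 25×33, cost 25·3·33 = 2475; cumulative 6831. Total 6831.
Order ((M₁ × M₂) × M₃): (M₁ × M₂): 25×3 by 3×44 → 25×44, cost 25·3·44 = 3300; ((M₁ × M₂) × M₃): 25×44 by 44×33 → 25×33, cost 25·44·33 = 36300; cumulative 39600. Total 39600.
Minimum: 6831.

6831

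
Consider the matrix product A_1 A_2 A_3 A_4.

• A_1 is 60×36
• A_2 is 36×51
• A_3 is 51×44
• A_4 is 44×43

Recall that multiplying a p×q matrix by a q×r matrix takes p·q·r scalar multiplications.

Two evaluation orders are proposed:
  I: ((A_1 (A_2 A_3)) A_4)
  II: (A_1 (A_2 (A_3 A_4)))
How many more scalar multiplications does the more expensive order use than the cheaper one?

Order I = ((A_1 (A_2 A_3)) A_4): (A_2 A_3): 36×51 by 51×44 → 36×44, cost 36·51·44 = 80784; (A_1 (A_2 A_3)): 60×36 by 36×44 → 60×44, cost 60·36·44 = 95040; cumulative 175824; ((A_1 (A_2 A_3)) A_4): 60×44 by 44×43 → 60×43, cost 60·44·43 = 113520; cumulative 289344. Total 289344.
Order II = (A_1 (A_2 (A_3 A_4))): (A_3 A_4): 51×44 by 44×43 → 51×43, cost 51·44·43 = 96492; (A_2 (A_3 A_4)): 36×51 by 51×43 → 36×43, cost 36·51·43 = 78948; cumulative 175440; (A_1 (A_2 (A_3 A_4))): 60×36 by 36×43 → 60×43, cost 60·36·43 = 92880; cumulative 268320. Total 268320.
Difference: |289344 − 268320| = 21024.

21024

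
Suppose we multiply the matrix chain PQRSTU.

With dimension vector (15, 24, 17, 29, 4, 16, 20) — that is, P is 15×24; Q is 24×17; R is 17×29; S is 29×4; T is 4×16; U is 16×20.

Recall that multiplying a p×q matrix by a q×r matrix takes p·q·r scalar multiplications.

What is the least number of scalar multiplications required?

Adjacent pairs: PQ = 15·24·17 = 6120; QR = 24·17·29 = 11832; RS = 17·29·4 = 1972; ST = 29·4·16 = 1856; TU = 4·16·20 = 1280.
Length 3: P..R: k=1: 0+11832+15·24·29=22272; k=2: 6120+0+15·17·29=13515 → min 13515 | Q..S: k=2: 0+1972+24·17·4=3604; k=3: 11832+0+24·29·4=14616 → min 3604 | R..T: k=3: 0+1856+17·29·16=9744; k=4: 1972+0+17·4·16=3060 → min 3060 | S..U: k=4: 0+1280+29·4·20=3600; k=5: 1856+0+29·16·20=11136 → min 3600.
Length 4: P..S: k=1: 0+3604+15·24·4=5044; k=2: 6120+1972+15·17·4=9112; k=3: 13515+0+15·29·4=15255 → min 5044 | Q..T: k=2: 0+3060+24·17·16=9588; k=3: 11832+1856+24·29·16=24824; k=4: 3604+0+24·4·16=5140 → min 5140 | R..U: k=3: 0+3600+17·29·20=13460; k=4: 1972+1280+17·4·20=4612; k=5: 3060+0+17·16·20=8500 → min 4612.
Length 5: P..T: k=1: 0+5140+15·24·16=10900; k=2: 6120+3060+15·17·16=13260; k=3: 13515+1856+15·29·16=22331; k=4: 5044+0+15·4·16=6004 → min 6004 | Q..U: k=2: 0+4612+24·17·20=12772; k=3: 11832+3600+24·29·20=29352; k=4: 3604+1280+24·4·20=6804; k=5: 5140+0+24·16·20=12820 → min 6804.
Length 6: P..U: k=1: 0+6804+15·24·20=14004; k=2: 6120+4612+15·17·20=15832; k=3: 13515+3600+15·29·20=25815; k=4: 5044+1280+15·4·20=7524; k=5: 6004+0+15·16·20=10804 → min 7524.
Optimal order: ((P(Q(RS)))(TU)) with cost 7524.

7524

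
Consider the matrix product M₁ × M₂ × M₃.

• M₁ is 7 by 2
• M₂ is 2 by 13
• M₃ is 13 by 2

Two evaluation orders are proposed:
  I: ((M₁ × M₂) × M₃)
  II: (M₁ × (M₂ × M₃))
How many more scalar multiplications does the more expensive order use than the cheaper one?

Order I = ((M₁ × M₂) × M₃): (M₁ × M₂): 7×2 by 2×13 → 7×13, cost 7·2·13 = 182; ((M₁ × M₂) × M₃): 7×13 by 13×2 → 7×2, cost 7·13·2 = 182; cumulative 364. Total 364.
Order II = (M₁ × (M₂ × M₃)): (M₂ × M₃): 2×13 by 13×2 → 2×2, cost 2·13·2 = 52; (M₁ × (M₂ × M₃)): 7×2 by 2×2 → 7×2, cost 7·2·2 = 28; cumulative 80. Total 80.
Difference: |364 − 80| = 284.

284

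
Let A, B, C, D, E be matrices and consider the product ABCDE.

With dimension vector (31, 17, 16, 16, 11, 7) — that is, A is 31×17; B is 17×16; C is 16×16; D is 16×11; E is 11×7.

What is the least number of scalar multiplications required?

Adjacent pairs: AB = 31·17·16 = 8432; BC = 17·16·16 = 4352; CD = 16·16·11 = 2816; DE = 16·11·7 = 1232.
Length 3: A..C: k=1: 0+4352+31·17·16=12784; k=2: 8432+0+31·16·16=16368 → min 12784 | B..D: k=2: 0+2816+17·16·11=5808; k=3: 4352+0+17·16·11=7344 → min 5808 | C..E: k=3: 0+1232+16·16·7=3024; k=4: 2816+0+16·11·7=4048 → min 3024.
Length 4: A..D: k=1: 0+5808+31·17·11=11605; k=2: 8432+2816+31·16·11=16704; k=3: 12784+0+31·16·11=18240 → min 11605 | B..E: k=2: 0+3024+17·16·7=4928; k=3: 4352+1232+17·16·7=7488; k=4: 5808+0+17·11·7=7117 → min 4928.
Length 5: A..E: k=1: 0+4928+31·17·7=8617; k=2: 8432+3024+31·16·7=14928; k=3: 12784+1232+31·16·7=17488; k=4: 11605+0+31·11·7=13992 → min 8617.
Optimal order: (A(B(C(DE)))) with cost 8617.

8617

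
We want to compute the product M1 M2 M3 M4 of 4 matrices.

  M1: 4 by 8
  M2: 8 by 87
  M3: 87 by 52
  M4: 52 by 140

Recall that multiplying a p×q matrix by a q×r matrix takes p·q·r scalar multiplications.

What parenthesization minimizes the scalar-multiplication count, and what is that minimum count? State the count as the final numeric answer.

50000

Adjacent pairs: M1M2 = 4·8·87 = 2784; M2M3 = 8·87·52 = 36192; M3M4 = 87·52·140 = 633360.
Length 3: M1..M3: k=1: 0+36192+4·8·52=37856; k=2: 2784+0+4·87·52=20880 → min 20880 | M2..M4: k=2: 0+633360+8·87·140=730800; k=3: 36192+0+8·52·140=94432 → min 94432.
Length 4: M1..M4: k=1: 0+94432+4·8·140=98912; k=2: 2784+633360+4·87·140=684864; k=3: 20880+0+4·52·140=50000 → min 50000.
Optimal parenthesization: (((M1 M2) M3) M4) with cost 50000.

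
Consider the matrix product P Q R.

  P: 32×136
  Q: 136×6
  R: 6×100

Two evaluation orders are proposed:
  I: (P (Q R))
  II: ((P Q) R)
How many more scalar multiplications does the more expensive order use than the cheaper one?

471488

Order I = (P (Q R)): (Q R): 136×6 by 6×100 → 136×100, cost 136·6·100 = 81600; (P (Q R)): 32×136 by 136×100 → 32×100, cost 32·136·100 = 435200; cumulative 516800. Total 516800.
Order II = ((P Q) R): (P Q): 32×136 by 136×6 → 32×6, cost 32·136·6 = 26112; ((P Q) R): 32×6 by 6×100 → 32×100, cost 32·6·100 = 19200; cumulative 45312. Total 45312.
Difference: |516800 − 45312| = 471488.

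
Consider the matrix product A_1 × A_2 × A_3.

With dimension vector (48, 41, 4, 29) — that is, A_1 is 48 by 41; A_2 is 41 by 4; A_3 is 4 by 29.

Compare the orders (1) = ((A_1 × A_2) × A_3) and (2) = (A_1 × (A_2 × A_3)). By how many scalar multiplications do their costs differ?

48388

Order (1) = ((A_1 × A_2) × A_3): (A_1 × A_2): 48×41 by 41×4 → 48×4, cost 48·41·4 = 7872; ((A_1 × A_2) × A_3): 48×4 by 4×29 → 48×29, cost 48·4·29 = 5568; cumulative 13440. Total 13440.
Order (2) = (A_1 × (A_2 × A_3)): (A_2 × A_3): 41×4 by 4×29 → 41×29, cost 41·4·29 = 4756; (A_1 × (A_2 × A_3)): 48×41 by 41×29 → 48×29, cost 48·41·29 = 57072; cumulative 61828. Total 61828.
Difference: |13440 − 61828| = 48388.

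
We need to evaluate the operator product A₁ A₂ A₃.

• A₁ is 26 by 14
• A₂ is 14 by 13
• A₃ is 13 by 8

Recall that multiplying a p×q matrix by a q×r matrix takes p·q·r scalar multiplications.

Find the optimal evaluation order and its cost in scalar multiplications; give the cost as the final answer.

(A₁ (A₂ A₃)): cost 4368.
((A₁ A₂) A₃): cost 7436.
Optimal: (A₁ (A₂ A₃)) with cost 4368.

4368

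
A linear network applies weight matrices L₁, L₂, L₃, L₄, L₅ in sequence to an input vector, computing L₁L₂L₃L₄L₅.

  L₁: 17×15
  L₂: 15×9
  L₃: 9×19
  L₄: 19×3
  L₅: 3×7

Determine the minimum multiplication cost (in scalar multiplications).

Adjacent pairs: L₁L₂ = 17·15·9 = 2295; L₂L₃ = 15·9·19 = 2565; L₃L₄ = 9·19·3 = 513; L₄L₅ = 19·3·7 = 399.
Length 3: L₁..L₃: k=1: 0+2565+17·15·19=7410; k=2: 2295+0+17·9·19=5202 → min 5202 | L₂..L₄: k=2: 0+513+15·9·3=918; k=3: 2565+0+15·19·3=3420 → min 918 | L₃..L₅: k=3: 0+399+9·19·7=1596; k=4: 513+0+9·3·7=702 → min 702.
Length 4: L₁..L₄: k=1: 0+918+17·15·3=1683; k=2: 2295+513+17·9·3=3267; k=3: 5202+0+17·19·3=6171 → min 1683 | L₂..L₅: k=2: 0+702+15·9·7=1647; k=3: 2565+399+15·19·7=4959; k=4: 918+0+15·3·7=1233 → min 1233.
Length 5: L₁..L₅: k=1: 0+1233+17·15·7=3018; k=2: 2295+702+17·9·7=4068; k=3: 5202+399+17·19·7=7862; k=4: 1683+0+17·3·7=2040 → min 2040.
Optimal order: ((L₁(L₂(L₃L₄)))L₅) with cost 2040.

2040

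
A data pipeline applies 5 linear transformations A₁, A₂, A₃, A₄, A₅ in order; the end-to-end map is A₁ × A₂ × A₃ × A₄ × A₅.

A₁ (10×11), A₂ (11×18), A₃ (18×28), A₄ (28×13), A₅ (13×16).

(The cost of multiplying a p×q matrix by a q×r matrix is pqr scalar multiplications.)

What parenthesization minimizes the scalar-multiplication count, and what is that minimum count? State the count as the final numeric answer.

12636

Adjacent pairs: A₁A₂ = 10·11·18 = 1980; A₂A₃ = 11·18·28 = 5544; A₃A₄ = 18·28·13 = 6552; A₄A₅ = 28·13·16 = 5824.
Length 3: A₁..A₃: k=1: 0+5544+10·11·28=8624; k=2: 1980+0+10·18·28=7020 → min 7020 | A₂..A₄: k=2: 0+6552+11·18·13=9126; k=3: 5544+0+11·28·13=9548 → min 9126 | A₃..A₅: k=3: 0+5824+18·28·16=13888; k=4: 6552+0+18·13·16=10296 → min 10296.
Length 4: A₁..A₄: k=1: 0+9126+10·11·13=10556; k=2: 1980+6552+10·18·13=10872; k=3: 7020+0+10·28·13=10660 → min 10556 | A₂..A₅: k=2: 0+10296+11·18·16=13464; k=3: 5544+5824+11·28·16=16296; k=4: 9126+0+11·13·16=11414 → min 11414.
Length 5: A₁..A₅: k=1: 0+11414+10·11·16=13174; k=2: 1980+10296+10·18·16=15156; k=3: 7020+5824+10·28·16=17324; k=4: 10556+0+10·13·16=12636 → min 12636.
Optimal parenthesization: ((A₁ × (A₂ × (A₃ × A₄))) × A₅) with cost 12636.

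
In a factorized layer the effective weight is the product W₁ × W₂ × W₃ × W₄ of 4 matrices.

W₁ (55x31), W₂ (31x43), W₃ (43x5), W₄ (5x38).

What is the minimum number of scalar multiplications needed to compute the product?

Adjacent pairs: W₁W₂ = 55·31·43 = 73315; W₂W₃ = 31·43·5 = 6665; W₃W₄ = 43·5·38 = 8170.
Length 3: W₁..W₃: k=1: 0+6665+55·31·5=15190; k=2: 73315+0+55·43·5=85140 → min 15190 | W₂..W₄: k=2: 0+8170+31·43·38=58824; k=3: 6665+0+31·5·38=12555 → min 12555.
Length 4: W₁..W₄: k=1: 0+12555+55·31·38=77345; k=2: 73315+8170+55·43·38=171355; k=3: 15190+0+55·5·38=25640 → min 25640.
Optimal order: ((W₁ × (W₂ × W₃)) × W₄) with cost 25640.

25640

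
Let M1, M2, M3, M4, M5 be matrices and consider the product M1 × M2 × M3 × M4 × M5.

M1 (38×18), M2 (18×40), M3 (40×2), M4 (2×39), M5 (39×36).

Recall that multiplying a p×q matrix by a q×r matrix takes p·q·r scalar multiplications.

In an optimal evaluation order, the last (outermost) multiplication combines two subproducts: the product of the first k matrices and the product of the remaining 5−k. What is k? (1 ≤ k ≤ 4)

3

Adjacent pairs: M1M2 = 38·18·40 = 27360; M2M3 = 18·40·2 = 1440; M3M4 = 40·2·39 = 3120; M4M5 = 2·39·36 = 2808.
Length 3: M1..M3: k=1: 0+1440+38·18·2=2808; k=2: 27360+0+38·40·2=30400 → min 2808 | M2..M4: k=2: 0+3120+18·40·39=31200; k=3: 1440+0+18·2·39=2844 → min 2844 | M3..M5: k=3: 0+2808+40·2·36=5688; k=4: 3120+0+40·39·36=59280 → min 5688.
Length 4: M1..M4: k=1: 0+2844+38·18·39=29520; k=2: 27360+3120+38·40·39=89760; k=3: 2808+0+38·2·39=5772 → min 5772 | M2..M5: k=2: 0+5688+18·40·36=31608; k=3: 1440+2808+18·2·36=5544; k=4: 2844+0+18·39·36=28116 → min 5544.
Top-level splits: k=1: (M1..M1)·(M2..M5) → 0+5544+38·18·36 = 30168; k=2: (M1..M2)·(M3..M5) → 27360+5688+38·40·36 = 87768; k=3: (M1..M3)·(M4..M5) → 2808+2808+38·2·36 = 8352; k=4: (M1..M4)·(M5..M5) → 5772+0+38·39·36 = 59124.
Best split is after M3, i.e. k = 3.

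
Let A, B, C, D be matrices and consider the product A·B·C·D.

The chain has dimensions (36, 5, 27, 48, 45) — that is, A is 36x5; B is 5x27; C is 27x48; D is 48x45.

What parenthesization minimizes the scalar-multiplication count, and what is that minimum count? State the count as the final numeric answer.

25380

Adjacent pairs: AB = 36·5·27 = 4860; BC = 5·27·48 = 6480; CD = 27·48·45 = 58320.
Length 3: A..C: k=1: 0+6480+36·5·48=15120; k=2: 4860+0+36·27·48=51516 → min 15120 | B..D: k=2: 0+58320+5·27·45=64395; k=3: 6480+0+5·48·45=17280 → min 17280.
Length 4: A..D: k=1: 0+17280+36·5·45=25380; k=2: 4860+58320+36·27·45=106920; k=3: 15120+0+36·48·45=92880 → min 25380.
Optimal parenthesization: (A·((B·C)·D)) with cost 25380.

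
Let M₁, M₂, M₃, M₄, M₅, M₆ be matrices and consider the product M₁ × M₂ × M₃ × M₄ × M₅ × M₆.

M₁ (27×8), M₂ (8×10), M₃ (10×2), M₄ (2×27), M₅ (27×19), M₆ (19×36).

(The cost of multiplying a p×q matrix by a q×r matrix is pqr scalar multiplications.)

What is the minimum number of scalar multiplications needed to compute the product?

4930

Adjacent pairs: M₁M₂ = 27·8·10 = 2160; M₂M₃ = 8·10·2 = 160; M₃M₄ = 10·2·27 = 540; M₄M₅ = 2·27·19 = 1026; M₅M₆ = 27·19·36 = 18468.
Length 3: M₁..M₃: k=1: 0+160+27·8·2=592; k=2: 2160+0+27·10·2=2700 → min 592 | M₂..M₄: k=2: 0+540+8·10·27=2700; k=3: 160+0+8·2·27=592 → min 592 | M₃..M₅: k=3: 0+1026+10·2·19=1406; k=4: 540+0+10·27·19=5670 → min 1406 | M₄..M₆: k=4: 0+18468+2·27·36=20412; k=5: 1026+0+2·19·36=2394 → min 2394.
Length 4: M₁..M₄: k=1: 0+592+27·8·27=6424; k=2: 2160+540+27·10·27=9990; k=3: 592+0+27·2·27=2050 → min 2050 | M₂..M₅: k=2: 0+1406+8·10·19=2926; k=3: 160+1026+8·2·19=1490; k=4: 592+0+8·27·19=4696 → min 1490 | M₃..M₆: k=3: 0+2394+10·2·36=3114; k=4: 540+18468+10·27·36=28728; k=5: 1406+0+10·19·36=8246 → min 3114.
Length 5: M₁..M₅: k=1: 0+1490+27·8·19=5594; k=2: 2160+1406+27·10·19=8696; k=3: 592+1026+27·2·19=2644; k=4: 2050+0+27·27·19=15901 → min 2644 | M₂..M₆: k=2: 0+3114+8·10·36=5994; k=3: 160+2394+8·2·36=3130; k=4: 592+18468+8·27·36=26836; k=5: 1490+0+8·19·36=6962 → min 3130.
Length 6: M₁..M₆: k=1: 0+3130+27·8·36=10906; k=2: 2160+3114+27·10·36=14994; k=3: 592+2394+27·2·36=4930; k=4: 2050+18468+27·27·36=46762; k=5: 2644+0+27·19·36=21112 → min 4930.
Optimal order: ((M₁ × (M₂ × M₃)) × ((M₄ × M₅) × M₆)) with cost 4930.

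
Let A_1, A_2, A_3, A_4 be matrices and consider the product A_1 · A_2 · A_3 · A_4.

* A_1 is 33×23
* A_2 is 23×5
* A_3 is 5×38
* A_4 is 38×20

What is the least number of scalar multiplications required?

10895

Adjacent pairs: A_1A_2 = 33·23·5 = 3795; A_2A_3 = 23·5·38 = 4370; A_3A_4 = 5·38·20 = 3800.
Length 3: A_1..A_3: k=1: 0+4370+33·23·38=33212; k=2: 3795+0+33·5·38=10065 → min 10065 | A_2..A_4: k=2: 0+3800+23·5·20=6100; k=3: 4370+0+23·38·20=21850 → min 6100.
Length 4: A_1..A_4: k=1: 0+6100+33·23·20=21280; k=2: 3795+3800+33·5·20=10895; k=3: 10065+0+33·38·20=35145 → min 10895.
Optimal order: ((A_1 · A_2) · (A_3 · A_4)) with cost 10895.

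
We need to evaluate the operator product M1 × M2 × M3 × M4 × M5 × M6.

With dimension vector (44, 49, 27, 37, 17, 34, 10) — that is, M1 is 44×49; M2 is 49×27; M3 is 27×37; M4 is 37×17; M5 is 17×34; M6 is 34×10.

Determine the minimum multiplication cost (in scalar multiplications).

Adjacent pairs: M1M2 = 44·49·27 = 58212; M2M3 = 49·27·37 = 48951; M3M4 = 27·37·17 = 16983; M4M5 = 37·17·34 = 21386; M5M6 = 17·34·10 = 5780.
Length 3: M1..M3: k=1: 0+48951+44·49·37=128723; k=2: 58212+0+44·27·37=102168 → min 102168 | M2..M4: k=2: 0+16983+49·27·17=39474; k=3: 48951+0+49·37·17=79772 → min 39474 | M3..M5: k=3: 0+21386+27·37·34=55352; k=4: 16983+0+27·17·34=32589 → min 32589 | M4..M6: k=4: 0+5780+37·17·10=12070; k=5: 21386+0+37·34·10=33966 → min 12070.
Length 4: M1..M4: k=1: 0+39474+44·49·17=76126; k=2: 58212+16983+44·27·17=95391; k=3: 102168+0+44·37·17=129844 → min 76126 | M2..M5: k=2: 0+32589+49·27·34=77571; k=3: 48951+21386+49·37·34=131979; k=4: 39474+0+49·17·34=67796 → min 67796 | M3..M6: k=3: 0+12070+27·37·10=22060; k=4: 16983+5780+27·17·10=27353; k=5: 32589+0+27·34·10=41769 → min 22060.
Length 5: M1..M5: k=1: 0+67796+44·49·34=141100; k=2: 58212+32589+44·27·34=131193; k=3: 102168+21386+44·37·34=178906; k=4: 76126+0+44·17·34=101558 → min 101558 | M2..M6: k=2: 0+22060+49·27·10=35290; k=3: 48951+12070+49·37·10=79151; k=4: 39474+5780+49·17·10=53584; k=5: 67796+0+49·34·10=84456 → min 35290.
Length 6: M1..M6: k=1: 0+35290+44·49·10=56850; k=2: 58212+22060+44·27·10=92152; k=3: 102168+12070+44·37·10=130518; k=4: 76126+5780+44·17·10=89386; k=5: 101558+0+44·34·10=116518 → min 56850.
Optimal order: (M1 × (M2 × (M3 × (M4 × (M5 × M6))))) with cost 56850.

56850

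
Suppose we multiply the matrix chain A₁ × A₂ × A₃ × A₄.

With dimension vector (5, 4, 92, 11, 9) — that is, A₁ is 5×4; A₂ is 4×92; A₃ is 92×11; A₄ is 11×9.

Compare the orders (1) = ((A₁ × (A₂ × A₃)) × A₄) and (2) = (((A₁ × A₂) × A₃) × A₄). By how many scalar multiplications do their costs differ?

Order (1) = ((A₁ × (A₂ × A₃)) × A₄): (A₂ × A₃): 4×92 by 92×11 → 4×11, cost 4·92·11 = 4048; (A₁ × (A₂ × A₃)): 5×4 by 4×11 → 5×11, cost 5·4·11 = 220; cumulative 4268; ((A₁ × (A₂ × A₃)) × A₄): 5×11 by 11×9 → 5×9, cost 5·11·9 = 495; cumulative 4763. Total 4763.
Order (2) = (((A₁ × A₂) × A₃) × A₄): (A₁ × A₂): 5×4 by 4×92 → 5×92, cost 5·4·92 = 1840; ((A₁ × A₂) × A₃): 5×92 by 92×11 → 5×11, cost 5·92·11 = 5060; cumulative 6900; (((A₁ × A₂) × A₃) × A₄): 5×11 by 11×9 → 5×9, cost 5·11·9 = 495; cumulative 7395. Total 7395.
Difference: |4763 − 7395| = 2632.

2632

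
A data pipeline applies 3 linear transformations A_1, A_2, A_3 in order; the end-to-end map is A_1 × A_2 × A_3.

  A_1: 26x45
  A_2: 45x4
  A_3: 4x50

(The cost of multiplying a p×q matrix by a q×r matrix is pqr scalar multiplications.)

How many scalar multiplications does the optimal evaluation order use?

9880

Order (A_1 × (A_2 × A_3)): (A_2 × A_3): 45×4 by 4×50 → 45×50, cost 45·4·50 = 9000; (A_1 × (A_2 × A_3)): 26×45 by 45×50 → 26×50, cost 26·45·50 = 58500; cumulative 67500. Total 67500.
Order ((A_1 × A_2) × A_3): (A_1 × A_2): 26×45 by 45×4 → 26×4, cost 26·45·4 = 4680; ((A_1 × A_2) × A_3): 26×4 by 4×50 → 26×50, cost 26·4·50 = 5200; cumulative 9880. Total 9880.
Minimum: 9880.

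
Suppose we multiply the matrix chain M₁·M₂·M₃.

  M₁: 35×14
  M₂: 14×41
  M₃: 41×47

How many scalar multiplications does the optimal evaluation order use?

Order (M₁·(M₂·M₃)): (M₂·M₃): 14×41 by 41×47 → 14×47, cost 14·41·47 = 26978; (M₁·(M₂·M₃)): 35×14 by 14×47 → 35×47, cost 35·14·47 = 23030; cumulative 50008. Total 50008.
Order ((M₁·M₂)·M₃): (M₁·M₂): 35×14 by 14×41 → 35×41, cost 35·14·41 = 20090; ((M₁·M₂)·M₃): 35×41 by 41×47 → 35×47, cost 35·41·47 = 67445; cumulative 87535. Total 87535.
Minimum: 50008.

50008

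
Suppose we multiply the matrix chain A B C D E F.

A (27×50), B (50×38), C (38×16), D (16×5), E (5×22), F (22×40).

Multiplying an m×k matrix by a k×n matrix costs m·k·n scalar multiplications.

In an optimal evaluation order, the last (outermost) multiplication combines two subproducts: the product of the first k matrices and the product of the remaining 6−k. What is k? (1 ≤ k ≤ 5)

4

Adjacent pairs: AB = 27·50·38 = 51300; BC = 50·38·16 = 30400; CD = 38·16·5 = 3040; DE = 16·5·22 = 1760; EF = 5·22·40 = 4400.
Length 3: A..C: k=1: 0+30400+27·50·16=52000; k=2: 51300+0+27·38·16=67716 → min 52000 | B..D: k=2: 0+3040+50·38·5=12540; k=3: 30400+0+50·16·5=34400 → min 12540 | C..E: k=3: 0+1760+38·16·22=15136; k=4: 3040+0+38·5·22=7220 → min 7220 | D..F: k=4: 0+4400+16·5·40=7600; k=5: 1760+0+16·22·40=15840 → min 7600.
Length 4: A..D: k=1: 0+12540+27·50·5=19290; k=2: 51300+3040+27·38·5=59470; k=3: 52000+0+27·16·5=54160 → min 19290 | B..E: k=2: 0+7220+50·38·22=49020; k=3: 30400+1760+50·16·22=49760; k=4: 12540+0+50·5·22=18040 → min 18040 | C..F: k=3: 0+7600+38·16·40=31920; k=4: 3040+4400+38·5·40=15040; k=5: 7220+0+38·22·40=40660 → min 15040.
Length 5: A..E: k=1: 0+18040+27·50·22=47740; k=2: 51300+7220+27·38·22=81092; k=3: 52000+1760+27·16·22=63264; k=4: 19290+0+27·5·22=22260 → min 22260 | B..F: k=2: 0+15040+50·38·40=91040; k=3: 30400+7600+50·16·40=70000; k=4: 12540+4400+50·5·40=26940; k=5: 18040+0+50·22·40=62040 → min 26940.
Top-level splits: k=1: (A..A)·(B..F) → 0+26940+27·50·40 = 80940; k=2: (A..B)·(C..F) → 51300+15040+27·38·40 = 107380; k=3: (A..C)·(D..F) → 52000+7600+27·16·40 = 76880; k=4: (A..D)·(E..F) → 19290+4400+27·5·40 = 29090; k=5: (A..E)·(F..F) → 22260+0+27·22·40 = 46020.
Best split is after D, i.e. k = 4.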